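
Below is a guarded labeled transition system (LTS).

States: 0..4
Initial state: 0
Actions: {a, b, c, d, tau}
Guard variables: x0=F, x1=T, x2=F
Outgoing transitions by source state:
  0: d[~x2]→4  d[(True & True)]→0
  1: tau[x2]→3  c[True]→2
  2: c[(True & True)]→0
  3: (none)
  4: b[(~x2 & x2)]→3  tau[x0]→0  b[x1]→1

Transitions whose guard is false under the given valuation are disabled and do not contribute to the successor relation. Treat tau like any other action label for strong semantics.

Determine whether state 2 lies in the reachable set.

Answer: REACHABLE

Analysis:
Guard filter leaves 5 enabled edge(s).
Layer 0: {0}
Layer 1: {4}  cumulative {0,4}
Layer 2: {1}  cumulative {0,1,4}
Layer 3: {2}  cumulative {0,1,2,4}
Reach set: {0,1,2,4}
trace reaching 2: d·b·c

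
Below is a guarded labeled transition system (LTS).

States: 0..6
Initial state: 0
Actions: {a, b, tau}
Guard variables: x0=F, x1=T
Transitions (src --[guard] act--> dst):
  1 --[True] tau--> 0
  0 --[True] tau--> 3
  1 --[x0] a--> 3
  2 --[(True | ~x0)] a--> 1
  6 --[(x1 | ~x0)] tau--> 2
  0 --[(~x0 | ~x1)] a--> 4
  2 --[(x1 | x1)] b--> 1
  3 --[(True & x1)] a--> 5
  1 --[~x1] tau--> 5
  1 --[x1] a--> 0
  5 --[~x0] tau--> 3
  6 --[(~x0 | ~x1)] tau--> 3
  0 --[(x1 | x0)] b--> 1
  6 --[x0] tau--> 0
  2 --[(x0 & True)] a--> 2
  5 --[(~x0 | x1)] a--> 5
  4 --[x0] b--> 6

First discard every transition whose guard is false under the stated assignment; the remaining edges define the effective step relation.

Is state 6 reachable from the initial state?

Answer: UNREACHABLE

Working:
Guard filter leaves 12 enabled edge(s).
Layer 0: {0}
Layer 1: {1,3,4}  cumulative {0,1,3,4}
Layer 2: {5}  cumulative {0,1,3,4,5}
Reach set: {0,1,3,4,5}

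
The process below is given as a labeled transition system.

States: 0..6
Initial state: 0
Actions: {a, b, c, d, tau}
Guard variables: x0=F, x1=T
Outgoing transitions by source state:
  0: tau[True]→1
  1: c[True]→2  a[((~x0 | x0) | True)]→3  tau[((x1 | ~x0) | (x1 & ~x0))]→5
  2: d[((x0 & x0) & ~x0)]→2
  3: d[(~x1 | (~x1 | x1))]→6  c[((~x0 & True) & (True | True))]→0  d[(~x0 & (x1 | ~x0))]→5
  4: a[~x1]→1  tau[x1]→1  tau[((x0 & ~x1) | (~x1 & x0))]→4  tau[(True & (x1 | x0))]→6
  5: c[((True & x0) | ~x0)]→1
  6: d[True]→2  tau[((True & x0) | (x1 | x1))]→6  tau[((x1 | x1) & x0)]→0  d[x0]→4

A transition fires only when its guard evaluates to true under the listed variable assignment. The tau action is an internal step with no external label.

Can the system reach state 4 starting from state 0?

Guard filter leaves 12 enabled edge(s).
depth 0: {0}
depth 1: {1}  now seen {0,1}
depth 2: {2,3,5}  now seen {0,1,2,3,5}
depth 3: {6}  now seen {0,1,2,3,5,6}
R = {0,1,2,3,5,6}

Answer: UNREACHABLE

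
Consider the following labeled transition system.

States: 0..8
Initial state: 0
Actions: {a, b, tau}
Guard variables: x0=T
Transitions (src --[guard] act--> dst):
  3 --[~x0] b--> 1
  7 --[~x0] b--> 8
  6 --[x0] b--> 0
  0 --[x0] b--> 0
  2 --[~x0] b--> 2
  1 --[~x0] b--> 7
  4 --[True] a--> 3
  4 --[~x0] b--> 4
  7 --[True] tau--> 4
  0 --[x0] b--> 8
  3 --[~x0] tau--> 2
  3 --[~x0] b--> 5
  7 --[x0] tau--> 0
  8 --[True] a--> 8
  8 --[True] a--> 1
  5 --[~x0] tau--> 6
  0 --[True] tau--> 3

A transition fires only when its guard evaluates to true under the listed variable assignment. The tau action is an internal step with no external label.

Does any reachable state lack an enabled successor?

Answer: DEADLOCK at state 1

Trace:
R = {0,1,3,8}
  0: b→0  b→8  tau→3  [3 exit(s)]
  1: ∅  [STUCK]
  3: ∅  [STUCK]
  8: a→1  a→8  [2 exit(s)]
witness 1: b·a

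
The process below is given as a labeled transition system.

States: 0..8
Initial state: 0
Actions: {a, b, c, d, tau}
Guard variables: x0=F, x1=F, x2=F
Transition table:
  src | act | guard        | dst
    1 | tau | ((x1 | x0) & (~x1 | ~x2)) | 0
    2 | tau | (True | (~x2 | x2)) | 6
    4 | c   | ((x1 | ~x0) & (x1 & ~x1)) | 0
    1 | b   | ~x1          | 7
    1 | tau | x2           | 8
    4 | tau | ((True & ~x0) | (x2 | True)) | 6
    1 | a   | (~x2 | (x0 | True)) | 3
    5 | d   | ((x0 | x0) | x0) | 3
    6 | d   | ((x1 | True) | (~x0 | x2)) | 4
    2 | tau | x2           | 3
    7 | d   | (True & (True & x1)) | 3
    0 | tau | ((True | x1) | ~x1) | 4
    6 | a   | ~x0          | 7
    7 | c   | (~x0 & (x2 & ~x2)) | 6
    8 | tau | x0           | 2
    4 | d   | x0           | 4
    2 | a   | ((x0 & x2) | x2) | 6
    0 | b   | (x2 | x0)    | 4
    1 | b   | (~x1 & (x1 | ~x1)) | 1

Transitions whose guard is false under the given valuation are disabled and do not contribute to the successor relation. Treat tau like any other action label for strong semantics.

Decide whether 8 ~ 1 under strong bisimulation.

Compute ~ classes (split until stable):
  round 0: {{0,1,2,3,4,5,6,7,8}}
  round 1: {{0,2,4},{1},{3,5,7,8},{6}}
  round 2: {{0},{1},{2,4},{3,5,7,8},{6}}
stable after 3 split(s): 5 block(s)
8∈{3,5,7,8}, 1∈{1}

Answer: NOT BISIMILAR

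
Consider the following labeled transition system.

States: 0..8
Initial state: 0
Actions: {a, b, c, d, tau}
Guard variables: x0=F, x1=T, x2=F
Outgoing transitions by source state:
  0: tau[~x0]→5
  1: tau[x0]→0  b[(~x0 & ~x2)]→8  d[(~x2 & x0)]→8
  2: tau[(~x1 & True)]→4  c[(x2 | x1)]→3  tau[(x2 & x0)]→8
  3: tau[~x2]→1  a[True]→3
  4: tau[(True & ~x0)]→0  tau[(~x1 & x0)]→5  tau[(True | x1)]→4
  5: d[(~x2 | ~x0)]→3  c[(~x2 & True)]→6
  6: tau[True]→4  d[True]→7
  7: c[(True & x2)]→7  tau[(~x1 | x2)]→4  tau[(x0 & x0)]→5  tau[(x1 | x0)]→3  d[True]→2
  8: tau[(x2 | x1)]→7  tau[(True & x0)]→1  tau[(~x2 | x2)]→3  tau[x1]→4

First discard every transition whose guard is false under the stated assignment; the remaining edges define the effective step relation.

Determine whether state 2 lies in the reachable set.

Answer: REACHABLE

Analysis:
Guard filter leaves 16 enabled edge(s).
depth 0: {0}
depth 1: {5}  cumulative {0,5}
depth 2: {3,6}  cumulative {0,3,5,6}
depth 3: {1,4,7}  cumulative {0,1,3,4,5,6,7}
depth 4: {2,8}  cumulative {0,1,2,3,4,5,6,7,8}
Reachable = {0,1,2,3,4,5,6,7,8}
Path to 2: tau·c·d·d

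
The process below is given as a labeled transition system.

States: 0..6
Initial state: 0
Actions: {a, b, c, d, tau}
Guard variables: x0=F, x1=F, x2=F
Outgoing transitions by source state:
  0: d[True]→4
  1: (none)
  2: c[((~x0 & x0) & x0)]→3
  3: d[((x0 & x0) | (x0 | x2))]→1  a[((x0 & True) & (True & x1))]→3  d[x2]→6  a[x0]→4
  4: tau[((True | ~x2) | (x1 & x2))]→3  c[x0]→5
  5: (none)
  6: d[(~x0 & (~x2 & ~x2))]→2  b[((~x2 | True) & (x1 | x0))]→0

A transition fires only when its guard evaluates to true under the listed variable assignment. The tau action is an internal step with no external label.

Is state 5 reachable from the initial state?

After dropping false guards: 3 live edges.
Layer 0: {0}
Layer 1: {4}  cumulative {0,4}
Layer 2: {3}  cumulative {0,3,4}
Reachable = {0,3,4}

Answer: UNREACHABLE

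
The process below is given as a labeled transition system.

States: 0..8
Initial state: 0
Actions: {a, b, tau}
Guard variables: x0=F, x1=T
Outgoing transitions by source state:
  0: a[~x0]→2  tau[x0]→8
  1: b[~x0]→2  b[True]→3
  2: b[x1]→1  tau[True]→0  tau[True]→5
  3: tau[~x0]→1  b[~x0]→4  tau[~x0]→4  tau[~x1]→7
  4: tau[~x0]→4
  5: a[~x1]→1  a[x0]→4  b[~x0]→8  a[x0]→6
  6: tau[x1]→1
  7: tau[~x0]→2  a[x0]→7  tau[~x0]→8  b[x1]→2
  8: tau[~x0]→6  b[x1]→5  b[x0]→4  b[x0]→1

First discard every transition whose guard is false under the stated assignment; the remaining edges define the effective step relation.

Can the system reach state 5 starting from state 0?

17 transition(s) survive guard evaluation.
L0 = {0}
L1 = {2}  now seen {0,2}
L2 = {1,5}  now seen {0,1,2,5}
L3 = {3,8}  now seen {0,1,2,3,5,8}
L4 = {4,6}  now seen {0,1,2,3,4,5,6,8}
R = {0,1,2,3,4,5,6,8}
Path to 5: a·tau

Answer: REACHABLE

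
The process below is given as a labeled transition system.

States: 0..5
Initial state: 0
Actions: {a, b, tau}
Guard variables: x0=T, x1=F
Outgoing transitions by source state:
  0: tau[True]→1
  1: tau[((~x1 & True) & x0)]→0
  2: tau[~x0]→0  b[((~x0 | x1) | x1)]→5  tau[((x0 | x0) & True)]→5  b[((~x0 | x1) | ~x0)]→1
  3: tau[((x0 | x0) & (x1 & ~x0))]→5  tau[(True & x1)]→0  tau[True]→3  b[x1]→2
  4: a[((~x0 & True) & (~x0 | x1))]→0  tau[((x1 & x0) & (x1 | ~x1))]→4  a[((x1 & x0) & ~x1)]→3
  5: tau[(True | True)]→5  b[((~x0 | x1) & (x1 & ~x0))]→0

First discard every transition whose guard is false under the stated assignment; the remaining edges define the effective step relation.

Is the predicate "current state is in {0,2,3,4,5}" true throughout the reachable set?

Safe = {0,2,3,4,5}
Reach set: {0,1}
  0: safe
  1: VIOLATES
witness against invariant: tau → 1

Answer: INVARIANT VIOLATED at state 1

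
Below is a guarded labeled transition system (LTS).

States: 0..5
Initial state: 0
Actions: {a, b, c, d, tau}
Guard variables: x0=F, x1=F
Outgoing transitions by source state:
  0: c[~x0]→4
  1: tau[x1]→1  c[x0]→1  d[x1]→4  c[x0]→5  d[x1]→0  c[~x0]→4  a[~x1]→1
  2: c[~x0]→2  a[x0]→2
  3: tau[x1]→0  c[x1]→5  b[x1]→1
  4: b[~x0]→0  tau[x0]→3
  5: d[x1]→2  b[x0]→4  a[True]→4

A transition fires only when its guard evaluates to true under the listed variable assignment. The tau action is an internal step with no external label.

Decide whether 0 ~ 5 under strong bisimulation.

Compute ~ classes (split until stable):
  π0 = {{0,1,2,3,4,5}}
  π1 = {{0,2},{1},{3},{4},{5}}
  π2 = {{0},{1},{2},{3},{4},{5}}
Fixed point at round 3; 6 class(es).
class of 0: {0}; class of 5: {5}

Answer: NOT BISIMILAR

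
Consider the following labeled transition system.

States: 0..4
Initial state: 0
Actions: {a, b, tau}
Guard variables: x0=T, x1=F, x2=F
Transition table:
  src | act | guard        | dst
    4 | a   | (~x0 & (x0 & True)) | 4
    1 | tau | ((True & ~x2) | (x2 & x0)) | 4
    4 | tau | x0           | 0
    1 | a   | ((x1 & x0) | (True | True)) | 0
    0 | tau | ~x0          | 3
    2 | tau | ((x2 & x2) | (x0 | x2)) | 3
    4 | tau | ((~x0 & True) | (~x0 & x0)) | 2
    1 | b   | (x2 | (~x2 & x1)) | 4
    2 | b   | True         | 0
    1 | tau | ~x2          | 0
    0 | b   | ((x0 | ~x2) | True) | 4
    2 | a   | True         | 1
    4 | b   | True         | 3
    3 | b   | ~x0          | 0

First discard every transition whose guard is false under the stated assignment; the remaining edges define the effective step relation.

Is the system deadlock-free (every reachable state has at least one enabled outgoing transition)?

Answer: DEADLOCK at state 3

Analysis:
Reachable = {0,3,4}
  0: b→4  [1 exit(s)]
  3: ∅  [STUCK]
  4: b→3  tau→0  [2 exit(s)]
trace reaching 3: b·b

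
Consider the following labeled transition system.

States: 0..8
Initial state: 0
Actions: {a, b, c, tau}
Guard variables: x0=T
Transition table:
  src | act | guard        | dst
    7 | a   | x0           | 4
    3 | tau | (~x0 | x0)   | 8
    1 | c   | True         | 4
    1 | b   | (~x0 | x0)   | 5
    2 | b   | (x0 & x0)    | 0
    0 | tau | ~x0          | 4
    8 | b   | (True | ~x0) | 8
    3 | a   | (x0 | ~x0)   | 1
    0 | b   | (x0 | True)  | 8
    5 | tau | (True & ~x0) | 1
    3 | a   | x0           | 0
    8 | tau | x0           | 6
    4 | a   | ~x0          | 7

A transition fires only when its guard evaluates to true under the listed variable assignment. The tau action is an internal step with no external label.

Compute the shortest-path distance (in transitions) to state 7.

Answer: UNREACHABLE

Working:
Breadth-first toward 7:
  L0 = {0}
  L1 = {8}
  L2 = {6}
7 never appears.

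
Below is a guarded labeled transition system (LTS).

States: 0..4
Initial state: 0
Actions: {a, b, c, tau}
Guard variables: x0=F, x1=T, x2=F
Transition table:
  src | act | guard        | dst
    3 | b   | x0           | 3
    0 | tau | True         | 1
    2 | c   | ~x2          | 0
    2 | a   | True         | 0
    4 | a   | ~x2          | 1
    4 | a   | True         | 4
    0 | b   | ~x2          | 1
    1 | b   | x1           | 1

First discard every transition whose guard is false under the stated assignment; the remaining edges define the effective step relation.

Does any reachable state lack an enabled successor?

Answer: DEADLOCK-FREE

Trace:
Reach set: {0,1}
  0: b→1  tau→1  [2 exit(s)]
  1: b→1  [1 exit(s)]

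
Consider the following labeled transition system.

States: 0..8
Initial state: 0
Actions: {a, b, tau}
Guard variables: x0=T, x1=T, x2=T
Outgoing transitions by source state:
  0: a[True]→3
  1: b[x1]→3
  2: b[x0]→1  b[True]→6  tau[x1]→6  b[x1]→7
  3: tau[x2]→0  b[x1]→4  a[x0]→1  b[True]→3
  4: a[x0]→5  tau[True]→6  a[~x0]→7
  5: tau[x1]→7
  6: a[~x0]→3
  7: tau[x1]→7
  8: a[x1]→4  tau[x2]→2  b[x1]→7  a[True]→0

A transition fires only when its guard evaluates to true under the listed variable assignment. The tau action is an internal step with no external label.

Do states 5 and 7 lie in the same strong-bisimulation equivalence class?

Answer: BISIMILAR

Working:
Refine partition for ~:
  π0 = {{0,1,2,3,4,5,6,7,8}}
  π1 = {{0},{1},{2},{3,8},{4},{5,7},{6}}
  π2 = {{0},{1},{2},{3},{4},{5,7},{6},{8}}
Fixed point at round 3; 8 class(es).
5∈{5,7}, 7∈{5,7}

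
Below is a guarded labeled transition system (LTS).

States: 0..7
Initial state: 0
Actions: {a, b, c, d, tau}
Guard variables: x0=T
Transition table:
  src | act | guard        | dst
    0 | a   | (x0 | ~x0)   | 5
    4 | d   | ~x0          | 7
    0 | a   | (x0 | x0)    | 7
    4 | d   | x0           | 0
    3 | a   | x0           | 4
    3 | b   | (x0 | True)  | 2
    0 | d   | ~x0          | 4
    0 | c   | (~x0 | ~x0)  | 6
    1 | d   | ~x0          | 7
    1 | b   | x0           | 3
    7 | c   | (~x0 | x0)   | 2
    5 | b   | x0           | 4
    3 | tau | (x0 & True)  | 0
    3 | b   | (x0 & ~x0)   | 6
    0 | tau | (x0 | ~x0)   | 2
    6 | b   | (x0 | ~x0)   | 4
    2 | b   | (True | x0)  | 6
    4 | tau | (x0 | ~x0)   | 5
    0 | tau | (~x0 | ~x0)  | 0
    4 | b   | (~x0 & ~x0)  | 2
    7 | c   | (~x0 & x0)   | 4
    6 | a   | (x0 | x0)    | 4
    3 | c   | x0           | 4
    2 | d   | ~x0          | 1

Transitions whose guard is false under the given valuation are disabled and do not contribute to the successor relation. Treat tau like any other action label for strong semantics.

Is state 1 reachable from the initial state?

15 transition(s) survive guard evaluation.
Layer 0: {0}
Layer 1: {2,5,7}  cumulative {0,2,5,7}
Layer 2: {4,6}  cumulative {0,2,4,5,6,7}
Reach set: {0,2,4,5,6,7}

Answer: UNREACHABLE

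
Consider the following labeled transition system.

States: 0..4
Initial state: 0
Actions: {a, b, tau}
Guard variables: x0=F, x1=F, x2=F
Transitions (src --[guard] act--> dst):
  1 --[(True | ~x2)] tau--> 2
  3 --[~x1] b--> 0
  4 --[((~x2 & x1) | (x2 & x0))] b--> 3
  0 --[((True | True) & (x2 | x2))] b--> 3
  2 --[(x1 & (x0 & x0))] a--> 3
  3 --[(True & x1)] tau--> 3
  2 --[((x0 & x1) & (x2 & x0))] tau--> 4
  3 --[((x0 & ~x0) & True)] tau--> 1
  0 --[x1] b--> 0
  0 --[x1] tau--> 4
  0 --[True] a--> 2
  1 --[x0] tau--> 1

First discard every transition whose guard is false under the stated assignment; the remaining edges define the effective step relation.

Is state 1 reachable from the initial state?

After dropping false guards: 3 live edges.
L0 = {0}
L1 = {2}  total {0,2}
Reachable = {0,2}

Answer: UNREACHABLE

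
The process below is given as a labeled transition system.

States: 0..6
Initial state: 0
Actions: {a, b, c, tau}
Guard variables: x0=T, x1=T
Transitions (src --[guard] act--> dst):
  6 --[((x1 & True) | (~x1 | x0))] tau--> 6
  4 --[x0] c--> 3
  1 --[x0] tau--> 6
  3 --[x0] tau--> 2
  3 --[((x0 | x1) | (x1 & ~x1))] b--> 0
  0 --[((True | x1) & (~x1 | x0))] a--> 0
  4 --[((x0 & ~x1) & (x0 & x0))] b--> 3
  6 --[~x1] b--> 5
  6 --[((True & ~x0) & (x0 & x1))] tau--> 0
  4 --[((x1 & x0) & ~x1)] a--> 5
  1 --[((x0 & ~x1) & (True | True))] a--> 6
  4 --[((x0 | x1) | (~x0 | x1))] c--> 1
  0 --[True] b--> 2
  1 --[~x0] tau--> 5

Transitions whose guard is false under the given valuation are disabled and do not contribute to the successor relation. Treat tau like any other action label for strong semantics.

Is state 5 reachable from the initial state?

Guard filter leaves 8 enabled edge(s).
L0 = {0}
L1 = {2}  now seen {0,2}
R = {0,2}

Answer: UNREACHABLE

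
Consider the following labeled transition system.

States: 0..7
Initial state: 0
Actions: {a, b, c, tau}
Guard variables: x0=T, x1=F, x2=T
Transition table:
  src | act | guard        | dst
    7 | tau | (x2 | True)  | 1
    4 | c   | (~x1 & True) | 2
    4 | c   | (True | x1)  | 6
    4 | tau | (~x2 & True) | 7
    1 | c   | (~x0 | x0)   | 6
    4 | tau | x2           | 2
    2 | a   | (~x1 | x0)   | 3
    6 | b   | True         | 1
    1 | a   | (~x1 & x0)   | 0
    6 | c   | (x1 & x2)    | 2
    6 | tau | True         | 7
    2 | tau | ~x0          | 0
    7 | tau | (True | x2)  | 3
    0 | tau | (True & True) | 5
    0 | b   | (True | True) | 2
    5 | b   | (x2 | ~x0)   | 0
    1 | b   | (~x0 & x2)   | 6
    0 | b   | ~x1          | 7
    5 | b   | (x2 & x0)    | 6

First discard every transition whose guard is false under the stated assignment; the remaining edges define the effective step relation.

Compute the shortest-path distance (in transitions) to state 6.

Breadth-first toward 6:
  Layer 0: {0}
  Layer 1: {2,5,7}
  Layer 2: {1,3,6}
first hit 6 at d=2 via tau·b

Answer: 2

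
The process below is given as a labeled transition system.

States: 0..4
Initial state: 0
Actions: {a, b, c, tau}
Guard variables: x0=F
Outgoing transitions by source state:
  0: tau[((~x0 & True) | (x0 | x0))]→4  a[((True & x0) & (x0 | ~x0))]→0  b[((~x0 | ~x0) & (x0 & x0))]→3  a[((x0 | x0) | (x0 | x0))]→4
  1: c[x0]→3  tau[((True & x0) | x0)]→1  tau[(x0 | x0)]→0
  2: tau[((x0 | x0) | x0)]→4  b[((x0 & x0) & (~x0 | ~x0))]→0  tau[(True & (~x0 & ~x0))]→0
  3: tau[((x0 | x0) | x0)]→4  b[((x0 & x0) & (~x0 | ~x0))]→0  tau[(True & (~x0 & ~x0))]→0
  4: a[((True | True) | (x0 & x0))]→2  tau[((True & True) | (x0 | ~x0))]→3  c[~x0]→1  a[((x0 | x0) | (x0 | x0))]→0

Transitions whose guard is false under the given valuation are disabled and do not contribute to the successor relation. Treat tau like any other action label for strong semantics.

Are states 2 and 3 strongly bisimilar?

Answer: BISIMILAR

Working:
Refine partition for ~:
  round 0: {{0,1,2,3,4}}
  round 1: {{0,2,3},{1},{4}}
  round 2: {{0},{1},{2,3},{4}}
Fixed point at round 3; 4 class(es).
[2]={2,3}  [3]={2,3}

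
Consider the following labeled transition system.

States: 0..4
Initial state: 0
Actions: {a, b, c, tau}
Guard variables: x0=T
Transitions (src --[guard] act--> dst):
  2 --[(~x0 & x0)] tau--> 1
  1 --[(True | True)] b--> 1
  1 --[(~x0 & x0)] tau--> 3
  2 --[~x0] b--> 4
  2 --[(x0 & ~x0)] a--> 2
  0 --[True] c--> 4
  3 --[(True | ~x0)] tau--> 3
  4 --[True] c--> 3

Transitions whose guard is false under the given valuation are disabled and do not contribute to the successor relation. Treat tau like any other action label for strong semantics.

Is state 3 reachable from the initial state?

Answer: REACHABLE

Trace:
4 transition(s) survive guard evaluation.
L0 = {0}
L1 = {4}  now seen {0,4}
L2 = {3}  now seen {0,3,4}
Reachable = {0,3,4}
Path to 3: c·c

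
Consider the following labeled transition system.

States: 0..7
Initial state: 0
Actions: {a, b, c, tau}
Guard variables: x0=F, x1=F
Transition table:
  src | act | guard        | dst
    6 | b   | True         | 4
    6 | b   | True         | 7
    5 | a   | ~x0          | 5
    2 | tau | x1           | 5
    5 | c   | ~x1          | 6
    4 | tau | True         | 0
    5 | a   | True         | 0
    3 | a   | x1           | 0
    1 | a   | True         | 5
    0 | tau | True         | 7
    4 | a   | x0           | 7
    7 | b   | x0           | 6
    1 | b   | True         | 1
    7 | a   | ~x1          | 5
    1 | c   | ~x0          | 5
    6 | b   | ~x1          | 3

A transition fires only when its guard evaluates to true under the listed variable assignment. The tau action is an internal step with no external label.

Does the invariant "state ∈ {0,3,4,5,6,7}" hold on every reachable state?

Safe = {0,3,4,5,6,7}
Reach set: {0,3,4,5,6,7}
  0: ok
  3: ok
  4: ok
  5: ok
  6: ok
  7: ok

Answer: INVARIANT HOLDS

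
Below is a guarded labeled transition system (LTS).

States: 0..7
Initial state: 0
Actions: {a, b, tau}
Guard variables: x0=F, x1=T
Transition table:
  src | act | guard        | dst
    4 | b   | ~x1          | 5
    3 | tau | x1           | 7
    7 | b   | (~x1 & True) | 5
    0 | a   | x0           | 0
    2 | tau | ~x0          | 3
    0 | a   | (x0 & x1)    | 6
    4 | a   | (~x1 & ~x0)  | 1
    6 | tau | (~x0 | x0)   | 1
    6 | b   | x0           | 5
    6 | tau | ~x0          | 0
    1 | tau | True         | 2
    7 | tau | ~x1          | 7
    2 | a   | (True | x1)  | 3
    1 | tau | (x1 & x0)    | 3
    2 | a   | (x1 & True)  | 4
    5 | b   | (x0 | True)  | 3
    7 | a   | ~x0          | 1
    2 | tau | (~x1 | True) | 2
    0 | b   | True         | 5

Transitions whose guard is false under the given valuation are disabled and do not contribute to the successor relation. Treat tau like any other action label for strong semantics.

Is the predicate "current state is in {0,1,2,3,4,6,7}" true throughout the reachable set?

Safe = {0,1,2,3,4,6,7}
Reachable = {0,1,2,3,4,5,7}
  0: ok
  1: ok
  2: ok
  3: ok
  4: ok
  5: outside
  7: ok
reach 5 via b — violates

Answer: INVARIANT VIOLATED at state 5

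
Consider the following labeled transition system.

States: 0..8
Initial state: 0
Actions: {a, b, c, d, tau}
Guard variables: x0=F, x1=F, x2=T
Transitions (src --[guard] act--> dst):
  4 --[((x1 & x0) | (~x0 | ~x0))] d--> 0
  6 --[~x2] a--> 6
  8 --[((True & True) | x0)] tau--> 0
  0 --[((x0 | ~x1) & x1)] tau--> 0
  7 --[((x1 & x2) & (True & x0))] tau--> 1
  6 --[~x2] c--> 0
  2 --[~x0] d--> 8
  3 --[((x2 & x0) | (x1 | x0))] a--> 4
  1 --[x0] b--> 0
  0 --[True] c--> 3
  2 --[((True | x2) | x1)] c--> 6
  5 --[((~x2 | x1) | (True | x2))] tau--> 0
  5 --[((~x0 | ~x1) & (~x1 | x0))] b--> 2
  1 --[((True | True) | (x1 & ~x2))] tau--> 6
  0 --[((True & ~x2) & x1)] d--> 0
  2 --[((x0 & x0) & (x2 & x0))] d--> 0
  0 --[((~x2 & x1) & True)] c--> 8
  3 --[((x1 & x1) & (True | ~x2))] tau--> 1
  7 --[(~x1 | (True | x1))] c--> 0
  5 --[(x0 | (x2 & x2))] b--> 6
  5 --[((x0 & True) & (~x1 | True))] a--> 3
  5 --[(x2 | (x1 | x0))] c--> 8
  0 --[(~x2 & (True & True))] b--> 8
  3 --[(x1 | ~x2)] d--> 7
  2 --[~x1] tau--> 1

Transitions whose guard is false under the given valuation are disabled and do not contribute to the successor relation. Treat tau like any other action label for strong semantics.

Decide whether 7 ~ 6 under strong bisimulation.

Answer: NOT BISIMILAR

Analysis:
Refine partition for ~:
  P[0] = {{0,1,2,3,4,5,6,7,8}}
  P[1] = {{0,7},{1,8},{2},{3,6},{4},{5}}
  P[2] = {{0},{1},{2},{3,6},{4},{5},{7},{8}}
stable after 3 split(s): 8 block(s)
[7]={7}  [6]={3,6}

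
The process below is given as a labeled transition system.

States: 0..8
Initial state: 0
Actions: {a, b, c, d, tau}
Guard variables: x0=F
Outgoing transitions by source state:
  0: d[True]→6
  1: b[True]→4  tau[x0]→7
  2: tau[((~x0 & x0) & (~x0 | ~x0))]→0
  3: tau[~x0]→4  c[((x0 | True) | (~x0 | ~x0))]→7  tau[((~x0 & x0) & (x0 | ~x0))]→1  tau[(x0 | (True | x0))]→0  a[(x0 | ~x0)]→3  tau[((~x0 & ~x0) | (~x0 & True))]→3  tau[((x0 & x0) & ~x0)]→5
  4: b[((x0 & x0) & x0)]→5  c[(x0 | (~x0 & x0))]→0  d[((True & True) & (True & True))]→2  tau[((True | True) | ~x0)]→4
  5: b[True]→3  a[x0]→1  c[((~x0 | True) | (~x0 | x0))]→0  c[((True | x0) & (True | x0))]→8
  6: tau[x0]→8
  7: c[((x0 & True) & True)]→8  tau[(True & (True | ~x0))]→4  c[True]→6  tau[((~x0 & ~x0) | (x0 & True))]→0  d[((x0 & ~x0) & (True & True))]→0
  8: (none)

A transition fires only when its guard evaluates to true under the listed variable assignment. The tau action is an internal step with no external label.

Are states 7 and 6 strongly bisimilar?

Compute ~ classes (split until stable):
  P[0] = {{0,1,2,3,4,5,6,7,8}}
  P[1] = {{0},{1},{2,6,8},{3},{4},{5},{7}}
Fixed point at round 2; 7 class(es).
class of 7: {7}; class of 6: {2,6,8}

Answer: NOT BISIMILAR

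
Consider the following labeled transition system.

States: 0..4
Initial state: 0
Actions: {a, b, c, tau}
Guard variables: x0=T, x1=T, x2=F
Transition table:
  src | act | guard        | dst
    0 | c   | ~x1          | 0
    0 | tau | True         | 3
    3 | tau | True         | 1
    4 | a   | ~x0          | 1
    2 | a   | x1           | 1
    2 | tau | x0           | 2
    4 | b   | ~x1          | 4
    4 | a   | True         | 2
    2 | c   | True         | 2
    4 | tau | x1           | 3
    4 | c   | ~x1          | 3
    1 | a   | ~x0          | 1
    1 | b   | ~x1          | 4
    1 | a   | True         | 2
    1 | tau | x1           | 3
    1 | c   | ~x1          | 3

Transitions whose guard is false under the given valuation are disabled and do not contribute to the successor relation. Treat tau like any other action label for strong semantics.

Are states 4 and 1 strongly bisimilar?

Bisimulation quotient by refinement:
  round 0: {{0,1,2,3,4}}
  round 1: {{0,3},{1,4},{2}}
  round 2: {{0},{1,4},{2},{3}}
Fixed point at round 3; 4 class(es).
[4]={1,4}  [1]={1,4}

Answer: BISIMILAR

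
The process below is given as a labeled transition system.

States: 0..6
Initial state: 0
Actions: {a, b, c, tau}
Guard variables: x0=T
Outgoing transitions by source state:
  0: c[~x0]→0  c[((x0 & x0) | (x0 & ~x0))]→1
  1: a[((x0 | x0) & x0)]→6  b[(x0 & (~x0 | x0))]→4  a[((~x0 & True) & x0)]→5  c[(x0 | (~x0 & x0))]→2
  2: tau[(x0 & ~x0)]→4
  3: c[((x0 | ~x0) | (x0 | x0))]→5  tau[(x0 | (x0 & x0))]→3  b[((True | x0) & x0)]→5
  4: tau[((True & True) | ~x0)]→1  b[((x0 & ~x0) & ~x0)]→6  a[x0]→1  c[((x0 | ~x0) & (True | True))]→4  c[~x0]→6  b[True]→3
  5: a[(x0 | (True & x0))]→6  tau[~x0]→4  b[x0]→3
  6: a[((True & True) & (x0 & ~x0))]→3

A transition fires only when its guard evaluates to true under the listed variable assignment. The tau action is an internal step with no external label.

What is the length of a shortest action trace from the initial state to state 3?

Answer: 3

Working:
Layered search for 3:
  Layer 0: {0}
  Layer 1: {1}
  Layer 2: {2,4,6}
  Layer 3: {3}
3 enters at depth 3; path c·b·b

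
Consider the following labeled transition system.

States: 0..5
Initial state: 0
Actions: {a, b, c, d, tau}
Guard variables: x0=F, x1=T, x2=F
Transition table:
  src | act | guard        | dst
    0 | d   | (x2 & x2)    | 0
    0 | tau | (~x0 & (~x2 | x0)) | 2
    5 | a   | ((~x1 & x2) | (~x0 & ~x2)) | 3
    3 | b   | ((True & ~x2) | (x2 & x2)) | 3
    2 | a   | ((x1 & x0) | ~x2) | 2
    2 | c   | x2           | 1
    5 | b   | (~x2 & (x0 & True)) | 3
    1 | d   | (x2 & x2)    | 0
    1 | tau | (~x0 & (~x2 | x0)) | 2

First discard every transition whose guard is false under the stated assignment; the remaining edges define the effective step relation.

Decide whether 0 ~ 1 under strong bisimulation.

Answer: BISIMILAR

Analysis:
Bisimulation quotient by refinement:
  P[0] = {{0,1,2,3,4,5}}
  P[1] = {{0,1},{2,5},{3},{4}}
  P[2] = {{0,1},{2},{3},{4},{5}}
5 equivalence class(es) (converged in 3)
[0]={0,1}  [1]={0,1}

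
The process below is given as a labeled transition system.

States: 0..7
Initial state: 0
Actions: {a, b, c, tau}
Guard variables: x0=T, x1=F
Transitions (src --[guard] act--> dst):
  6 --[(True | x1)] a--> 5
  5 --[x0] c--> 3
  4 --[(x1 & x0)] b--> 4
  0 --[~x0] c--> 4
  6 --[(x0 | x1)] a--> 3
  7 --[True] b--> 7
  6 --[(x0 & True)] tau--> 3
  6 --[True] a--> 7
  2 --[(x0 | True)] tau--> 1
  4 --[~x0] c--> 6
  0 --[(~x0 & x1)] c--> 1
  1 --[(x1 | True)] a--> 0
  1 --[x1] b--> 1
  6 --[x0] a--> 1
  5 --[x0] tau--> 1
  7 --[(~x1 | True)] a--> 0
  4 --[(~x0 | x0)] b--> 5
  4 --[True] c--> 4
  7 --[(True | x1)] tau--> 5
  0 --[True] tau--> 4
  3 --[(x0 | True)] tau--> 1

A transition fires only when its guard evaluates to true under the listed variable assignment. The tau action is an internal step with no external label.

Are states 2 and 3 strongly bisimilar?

Compute ~ classes (split until stable):
  π0 = {{0,1,2,3,4,5,6,7}}
  π1 = {{0,2,3},{1},{4},{5},{6},{7}}
  π2 = {{0},{1},{2,3},{4},{5},{6},{7}}
7 equivalence class(es) (converged in 3)
2∈{2,3}, 3∈{2,3}

Answer: BISIMILAR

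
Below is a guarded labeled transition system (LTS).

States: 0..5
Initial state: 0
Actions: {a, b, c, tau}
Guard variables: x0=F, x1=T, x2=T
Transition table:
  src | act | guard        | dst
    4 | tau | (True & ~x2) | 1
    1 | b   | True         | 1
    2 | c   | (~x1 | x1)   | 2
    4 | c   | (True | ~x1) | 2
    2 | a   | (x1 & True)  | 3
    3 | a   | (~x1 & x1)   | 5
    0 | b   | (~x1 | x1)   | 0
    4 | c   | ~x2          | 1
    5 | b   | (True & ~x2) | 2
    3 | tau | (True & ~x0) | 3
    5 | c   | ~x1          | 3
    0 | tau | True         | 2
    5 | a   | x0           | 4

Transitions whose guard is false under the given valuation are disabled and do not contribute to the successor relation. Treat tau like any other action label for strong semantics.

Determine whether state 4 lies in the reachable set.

Answer: UNREACHABLE

Working:
After dropping false guards: 7 live edges.
depth 0: {0}
depth 1: {2}  cumulative {0,2}
depth 2: {3}  cumulative {0,2,3}
R = {0,2,3}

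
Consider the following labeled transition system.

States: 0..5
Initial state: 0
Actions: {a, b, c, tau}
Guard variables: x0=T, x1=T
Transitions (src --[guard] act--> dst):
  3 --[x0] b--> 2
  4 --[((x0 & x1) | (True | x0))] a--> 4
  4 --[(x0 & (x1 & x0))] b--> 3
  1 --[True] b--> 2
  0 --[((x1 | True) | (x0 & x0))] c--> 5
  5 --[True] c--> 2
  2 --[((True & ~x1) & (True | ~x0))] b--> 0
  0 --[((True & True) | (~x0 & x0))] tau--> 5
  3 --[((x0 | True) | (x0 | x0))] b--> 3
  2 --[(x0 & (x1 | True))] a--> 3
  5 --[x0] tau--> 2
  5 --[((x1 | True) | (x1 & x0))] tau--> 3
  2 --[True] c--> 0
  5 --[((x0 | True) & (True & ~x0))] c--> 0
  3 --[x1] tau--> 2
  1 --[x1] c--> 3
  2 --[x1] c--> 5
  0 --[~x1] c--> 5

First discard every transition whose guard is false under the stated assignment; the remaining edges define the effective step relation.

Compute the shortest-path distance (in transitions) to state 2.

Layered search for 2:
  depth 0: {0}
  depth 1: {5}
  depth 2: {2,3}
depth(2)=2, e.g. c·c

Answer: 2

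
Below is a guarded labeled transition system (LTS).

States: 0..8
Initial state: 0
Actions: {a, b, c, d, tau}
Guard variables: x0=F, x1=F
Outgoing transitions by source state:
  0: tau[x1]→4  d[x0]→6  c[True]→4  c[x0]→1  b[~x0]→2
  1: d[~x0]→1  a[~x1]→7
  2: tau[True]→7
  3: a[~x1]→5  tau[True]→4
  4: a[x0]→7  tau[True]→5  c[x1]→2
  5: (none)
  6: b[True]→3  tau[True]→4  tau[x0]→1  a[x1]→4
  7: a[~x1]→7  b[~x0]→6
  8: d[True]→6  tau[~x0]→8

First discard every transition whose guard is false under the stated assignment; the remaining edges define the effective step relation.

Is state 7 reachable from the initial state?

Guard filter leaves 14 enabled edge(s).
L0 = {0}
L1 = {2,4}  total {0,2,4}
L2 = {5,7}  total {0,2,4,5,7}
L3 = {6}  total {0,2,4,5,6,7}
L4 = {3}  total {0,2,3,4,5,6,7}
Reachable = {0,2,3,4,5,6,7}
witness 7: b·tau

Answer: REACHABLE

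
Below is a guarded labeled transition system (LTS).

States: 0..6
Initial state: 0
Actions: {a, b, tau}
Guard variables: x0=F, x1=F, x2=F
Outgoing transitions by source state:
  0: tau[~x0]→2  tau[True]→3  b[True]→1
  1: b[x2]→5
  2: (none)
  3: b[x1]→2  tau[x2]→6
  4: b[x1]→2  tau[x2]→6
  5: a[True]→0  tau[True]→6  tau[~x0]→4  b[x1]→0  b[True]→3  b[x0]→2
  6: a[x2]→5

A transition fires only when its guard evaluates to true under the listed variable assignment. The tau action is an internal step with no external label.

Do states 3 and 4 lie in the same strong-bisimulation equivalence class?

Bisimulation quotient by refinement:
  round 0: {{0,1,2,3,4,5,6}}
  round 1: {{0},{1,2,3,4,6},{5}}
3 equivalence class(es) (converged in 2)
3∈{1,2,3,4,6}, 4∈{1,2,3,4,6}

Answer: BISIMILAR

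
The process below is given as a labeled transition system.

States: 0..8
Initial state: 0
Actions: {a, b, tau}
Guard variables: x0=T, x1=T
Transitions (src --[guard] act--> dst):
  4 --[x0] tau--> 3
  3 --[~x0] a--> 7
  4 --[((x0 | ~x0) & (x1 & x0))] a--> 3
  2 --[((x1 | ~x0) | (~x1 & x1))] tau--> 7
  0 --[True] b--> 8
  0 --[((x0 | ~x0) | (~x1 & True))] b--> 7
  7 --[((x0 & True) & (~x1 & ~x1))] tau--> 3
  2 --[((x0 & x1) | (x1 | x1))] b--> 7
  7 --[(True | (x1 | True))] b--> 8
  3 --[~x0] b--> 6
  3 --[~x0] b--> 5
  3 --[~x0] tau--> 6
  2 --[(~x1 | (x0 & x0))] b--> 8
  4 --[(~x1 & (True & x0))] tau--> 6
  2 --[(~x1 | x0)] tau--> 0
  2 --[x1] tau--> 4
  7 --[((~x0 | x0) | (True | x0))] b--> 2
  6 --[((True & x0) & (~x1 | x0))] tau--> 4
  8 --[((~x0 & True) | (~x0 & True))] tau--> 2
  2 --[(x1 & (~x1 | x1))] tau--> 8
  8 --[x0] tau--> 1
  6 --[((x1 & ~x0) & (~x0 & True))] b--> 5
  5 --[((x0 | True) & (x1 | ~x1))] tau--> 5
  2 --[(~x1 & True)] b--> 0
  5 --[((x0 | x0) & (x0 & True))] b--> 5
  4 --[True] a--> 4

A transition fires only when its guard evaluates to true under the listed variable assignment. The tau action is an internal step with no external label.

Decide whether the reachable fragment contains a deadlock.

Answer: DEADLOCK at state 1

Analysis:
Reachable = {0,1,2,3,4,7,8}
  0: b→7  b→8  [deg 2]
  1: ∅  [deadlock]
  2: b→7  b→8  tau→0  tau→4  tau→7  tau→8  [deg 6]
  3: ∅  [deadlock]
  4: a→3  a→4  tau→3  [deg 3]
  7: b→2  b→8  [deg 2]
  8: tau→1  [deg 1]
witness 1: b·tau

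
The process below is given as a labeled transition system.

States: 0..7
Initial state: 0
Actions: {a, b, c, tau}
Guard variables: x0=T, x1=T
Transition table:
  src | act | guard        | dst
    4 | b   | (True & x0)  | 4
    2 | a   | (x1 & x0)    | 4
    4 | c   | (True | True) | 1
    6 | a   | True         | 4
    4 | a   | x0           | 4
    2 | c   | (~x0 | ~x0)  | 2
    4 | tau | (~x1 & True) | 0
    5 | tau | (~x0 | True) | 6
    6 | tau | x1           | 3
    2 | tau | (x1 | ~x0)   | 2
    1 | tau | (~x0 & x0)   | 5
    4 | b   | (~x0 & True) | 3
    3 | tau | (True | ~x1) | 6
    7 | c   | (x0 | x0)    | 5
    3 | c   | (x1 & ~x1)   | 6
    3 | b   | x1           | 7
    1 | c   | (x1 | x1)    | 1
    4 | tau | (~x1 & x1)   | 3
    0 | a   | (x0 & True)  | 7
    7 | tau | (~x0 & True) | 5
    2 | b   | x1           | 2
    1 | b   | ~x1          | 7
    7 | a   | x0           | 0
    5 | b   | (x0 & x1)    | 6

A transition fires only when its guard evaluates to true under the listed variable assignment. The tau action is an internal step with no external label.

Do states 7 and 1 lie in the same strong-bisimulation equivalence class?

Answer: NOT BISIMILAR

Analysis:
Bisimulation quotient by refinement:
  round 0: {{0,1,2,3,4,5,6,7}}
  round 1: {{0},{1},{2},{3,5},{4},{6},{7}}
  round 2: {{0},{1},{2},{3},{4},{5},{6},{7}}
stable after 3 split(s): 8 block(s)
class of 7: {7}; class of 1: {1}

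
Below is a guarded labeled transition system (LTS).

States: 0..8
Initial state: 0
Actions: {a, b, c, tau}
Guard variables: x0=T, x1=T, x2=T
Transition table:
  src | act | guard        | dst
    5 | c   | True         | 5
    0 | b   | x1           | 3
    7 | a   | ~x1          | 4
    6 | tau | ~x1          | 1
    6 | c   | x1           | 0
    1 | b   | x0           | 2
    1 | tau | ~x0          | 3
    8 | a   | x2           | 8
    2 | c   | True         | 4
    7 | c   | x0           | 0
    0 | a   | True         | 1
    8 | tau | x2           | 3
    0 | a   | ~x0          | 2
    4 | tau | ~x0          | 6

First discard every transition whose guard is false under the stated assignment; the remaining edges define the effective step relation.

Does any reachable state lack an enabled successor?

Answer: DEADLOCK at state 3

Analysis:
R = {0,1,2,3,4}
  0: a→1  b→3  [2 out]
  1: b→2  [1 out]
  2: c→4  [1 out]
  3: ∅  [STUCK]
  4: ∅  [STUCK]
trace reaching 3: b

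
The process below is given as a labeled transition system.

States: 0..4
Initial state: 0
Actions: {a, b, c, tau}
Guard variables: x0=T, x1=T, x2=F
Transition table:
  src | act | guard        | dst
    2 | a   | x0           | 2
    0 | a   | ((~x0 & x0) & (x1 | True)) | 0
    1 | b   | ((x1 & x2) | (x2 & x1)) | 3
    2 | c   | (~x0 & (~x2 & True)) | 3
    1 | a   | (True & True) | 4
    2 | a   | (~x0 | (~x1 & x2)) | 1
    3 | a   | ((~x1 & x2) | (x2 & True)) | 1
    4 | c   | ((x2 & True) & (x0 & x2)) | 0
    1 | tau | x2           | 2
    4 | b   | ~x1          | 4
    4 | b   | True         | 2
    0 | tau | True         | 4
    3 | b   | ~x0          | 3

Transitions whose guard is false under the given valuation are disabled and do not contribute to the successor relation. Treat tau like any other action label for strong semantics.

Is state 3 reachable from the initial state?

Answer: UNREACHABLE

Trace:
After dropping false guards: 4 live edges.
L0 = {0}
L1 = {4}  now seen {0,4}
L2 = {2}  now seen {0,2,4}
Reachable = {0,2,4}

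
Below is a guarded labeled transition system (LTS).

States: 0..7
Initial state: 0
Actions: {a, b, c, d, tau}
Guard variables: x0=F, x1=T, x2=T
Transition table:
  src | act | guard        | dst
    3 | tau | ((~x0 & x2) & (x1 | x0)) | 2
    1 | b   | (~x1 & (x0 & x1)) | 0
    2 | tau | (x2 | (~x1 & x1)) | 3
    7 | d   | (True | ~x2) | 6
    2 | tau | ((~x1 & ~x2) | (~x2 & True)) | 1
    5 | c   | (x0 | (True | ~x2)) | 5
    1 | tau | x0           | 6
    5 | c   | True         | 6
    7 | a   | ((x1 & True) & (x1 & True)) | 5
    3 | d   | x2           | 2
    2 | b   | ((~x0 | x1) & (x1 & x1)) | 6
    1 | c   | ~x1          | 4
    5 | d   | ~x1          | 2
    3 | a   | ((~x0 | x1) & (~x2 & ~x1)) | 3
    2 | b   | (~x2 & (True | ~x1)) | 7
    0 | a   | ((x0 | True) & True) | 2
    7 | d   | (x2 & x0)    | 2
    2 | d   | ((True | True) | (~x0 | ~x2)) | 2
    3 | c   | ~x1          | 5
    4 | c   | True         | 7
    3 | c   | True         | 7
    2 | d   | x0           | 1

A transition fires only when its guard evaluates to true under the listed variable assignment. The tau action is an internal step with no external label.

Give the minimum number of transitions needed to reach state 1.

BFS to 1:
  depth 0: {0}
  depth 1: {2}
  depth 2: {3,6}
  depth 3: {7}
  depth 4: {5}
1 never appears.

Answer: UNREACHABLE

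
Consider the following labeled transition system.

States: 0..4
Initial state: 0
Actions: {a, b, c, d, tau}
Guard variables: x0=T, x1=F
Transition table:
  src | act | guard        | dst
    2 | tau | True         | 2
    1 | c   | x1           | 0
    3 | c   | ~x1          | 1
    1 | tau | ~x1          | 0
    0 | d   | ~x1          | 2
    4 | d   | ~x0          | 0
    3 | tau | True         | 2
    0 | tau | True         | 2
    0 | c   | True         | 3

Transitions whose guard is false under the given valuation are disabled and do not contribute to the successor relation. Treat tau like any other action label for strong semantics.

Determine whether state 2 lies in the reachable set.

After dropping false guards: 7 live edges.
depth 0: {0}
depth 1: {2,3}  cumulative {0,2,3}
depth 2: {1}  cumulative {0,1,2,3}
Reach set: {0,1,2,3}
witness 2: d

Answer: REACHABLE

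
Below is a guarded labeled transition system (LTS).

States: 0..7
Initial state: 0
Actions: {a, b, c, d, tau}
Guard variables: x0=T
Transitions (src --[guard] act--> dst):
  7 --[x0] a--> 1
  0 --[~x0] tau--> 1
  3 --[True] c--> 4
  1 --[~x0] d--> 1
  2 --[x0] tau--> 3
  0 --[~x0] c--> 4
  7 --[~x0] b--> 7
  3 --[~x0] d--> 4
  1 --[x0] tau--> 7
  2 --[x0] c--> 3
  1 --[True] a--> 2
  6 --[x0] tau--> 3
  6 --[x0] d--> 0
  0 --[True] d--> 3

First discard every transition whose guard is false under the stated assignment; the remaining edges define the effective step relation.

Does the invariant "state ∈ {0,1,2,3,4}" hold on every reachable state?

Answer: INVARIANT HOLDS

Trace:
Safe = {0,1,2,3,4}
Reach set: {0,3,4}
  0: ✓
  3: ✓
  4: ✓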